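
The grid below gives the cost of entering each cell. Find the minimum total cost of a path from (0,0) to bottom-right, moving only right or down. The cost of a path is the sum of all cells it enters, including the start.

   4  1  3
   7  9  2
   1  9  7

Path [0,0] -> [0,1] -> [0,2] -> [1,2] -> [2,2]: 4 + 1 + 3 + 2 + 7 = 17.

17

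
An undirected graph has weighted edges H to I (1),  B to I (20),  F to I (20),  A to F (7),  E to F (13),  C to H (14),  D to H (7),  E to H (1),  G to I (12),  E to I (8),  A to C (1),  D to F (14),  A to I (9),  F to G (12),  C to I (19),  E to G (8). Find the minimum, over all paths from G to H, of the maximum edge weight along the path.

Some routes from G to H:
G -> F -> A -> I -> H: max(12, 7, 9, 1) = 12
G -> F -> A -> I -> E -> H: max(12, 7, 9, 8, 1) = 12
G -> E -> H: max(8, 1) = 8
G -> E -> I -> H: max(8, 8, 1) = 8
The minimum achievable maximum is 8.

8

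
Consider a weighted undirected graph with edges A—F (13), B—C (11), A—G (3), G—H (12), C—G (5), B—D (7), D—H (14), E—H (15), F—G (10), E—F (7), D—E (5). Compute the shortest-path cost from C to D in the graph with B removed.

27

Routes from C to D avoiding B:
C -> G -> H -> D: 5 + 12 + 14 = 31
C -> G -> F -> E -> D: 5 + 10 + 7 + 5 = 27
C -> G -> F -> E -> H -> D: 5 + 10 + 7 + 15 + 14 = 51
C -> G -> A -> F -> E -> D: 5 + 3 + 13 + 7 + 5 = 33
C -> G -> H -> E -> D: 5 + 12 + 15 + 5 = 37
C -> G -> A -> F -> E -> H -> D: 5 + 3 + 13 + 7 + 15 + 14 = 57
Best route has total 27.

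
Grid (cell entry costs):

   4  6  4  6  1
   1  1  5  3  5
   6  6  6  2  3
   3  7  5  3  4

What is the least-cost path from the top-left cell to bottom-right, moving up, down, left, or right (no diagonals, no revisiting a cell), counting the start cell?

One optimal route is r0c0→r1c0→r1c1→r1c2→r1c3→r2c3→r2c4→r3c4.
Its cost is 4 + 1 + 1 + 5 + 3 + 2 + 3 + 4 = 23.

23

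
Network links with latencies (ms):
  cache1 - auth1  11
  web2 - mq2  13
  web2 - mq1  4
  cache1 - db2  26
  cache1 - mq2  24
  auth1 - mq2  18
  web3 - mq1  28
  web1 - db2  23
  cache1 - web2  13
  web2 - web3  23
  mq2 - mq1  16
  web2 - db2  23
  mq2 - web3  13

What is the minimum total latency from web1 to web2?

46

Some routes from web1 to web2:
web1-db2-cache1-mq2-web2: 23 + 26 + 24 + 13 = 86
web1-db2-cache1-auth1-mq2-web2: 23 + 26 + 11 + 18 + 13 = 91
web1-db2-cache1-web2: 23 + 26 + 13 = 62
web1-db2-web2: 23 + 23 = 46
The minimum is 46 ms.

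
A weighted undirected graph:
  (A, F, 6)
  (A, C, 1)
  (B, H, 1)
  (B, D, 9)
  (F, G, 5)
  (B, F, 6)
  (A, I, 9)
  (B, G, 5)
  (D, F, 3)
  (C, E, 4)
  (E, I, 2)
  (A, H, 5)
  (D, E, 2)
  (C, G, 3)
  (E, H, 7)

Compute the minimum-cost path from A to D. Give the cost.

A few of the A→D routes:
A → C → E → D: 1 + 4 + 2 = 7
A → C → G → F → D: 1 + 3 + 5 + 3 = 12
A → F → D: 6 + 3 = 9
A → I → E → D: 9 + 2 + 2 = 13
Shortest: 7.

7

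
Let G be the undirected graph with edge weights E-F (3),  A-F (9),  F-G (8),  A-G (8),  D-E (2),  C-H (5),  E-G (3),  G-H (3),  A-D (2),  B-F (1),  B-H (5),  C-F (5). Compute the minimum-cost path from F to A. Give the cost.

7

Comparing a few candidate routes:
F → A: 9
F → E → D → A: 3 + 2 + 2 = 7
F → E → G → A: 3 + 3 + 8 = 14
The minimum is 7.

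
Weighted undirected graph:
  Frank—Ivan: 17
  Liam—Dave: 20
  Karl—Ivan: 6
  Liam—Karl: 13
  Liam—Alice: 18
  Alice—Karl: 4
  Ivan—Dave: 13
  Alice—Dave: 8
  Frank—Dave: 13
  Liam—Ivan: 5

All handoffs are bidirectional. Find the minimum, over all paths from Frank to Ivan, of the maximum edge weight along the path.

Checking several routes:
Frank - Ivan: max(17) = 17
Frank - Dave - Alice - Karl - Liam - Ivan: max(13, 8, 4, 13, 5) = 13
Frank - Dave - Ivan: max(13, 13) = 13
Frank - Dave - Alice - Karl - Ivan: max(13, 8, 4, 6) = 13
Smallest bottleneck: 13.

13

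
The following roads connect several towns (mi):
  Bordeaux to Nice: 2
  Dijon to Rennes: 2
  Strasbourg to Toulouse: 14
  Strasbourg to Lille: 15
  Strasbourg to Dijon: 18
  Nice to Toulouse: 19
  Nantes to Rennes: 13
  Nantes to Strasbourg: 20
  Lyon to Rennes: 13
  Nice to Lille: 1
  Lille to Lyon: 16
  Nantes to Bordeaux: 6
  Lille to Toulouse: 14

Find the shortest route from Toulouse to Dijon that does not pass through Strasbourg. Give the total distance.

38

Candidate routes:
Toulouse→Lille→Lyon→Rennes→Dijon: 14 + 16 + 13 + 2 = 45
Toulouse→Nice→Lille→Lyon→Rennes→Dijon: 19 + 1 + 16 + 13 + 2 = 51
Toulouse→Lille→Nice→Bordeaux→Nantes→Rennes→Dijon: 14 + 1 + 2 + 6 + 13 + 2 = 38
Toulouse→Nice→Bordeaux→Nantes→Rennes→Dijon: 19 + 2 + 6 + 13 + 2 = 42
The minimum is 38 mi.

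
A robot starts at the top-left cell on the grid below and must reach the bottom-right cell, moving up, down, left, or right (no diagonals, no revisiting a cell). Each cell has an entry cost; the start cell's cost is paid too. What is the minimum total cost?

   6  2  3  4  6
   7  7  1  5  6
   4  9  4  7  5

Take [0,0]→[0,1]→[0,2]→[1,2]→[1,3]→[1,4]→[2,4] for a total of 6 + 2 + 3 + 1 + 5 + 6 + 5 = 28.

28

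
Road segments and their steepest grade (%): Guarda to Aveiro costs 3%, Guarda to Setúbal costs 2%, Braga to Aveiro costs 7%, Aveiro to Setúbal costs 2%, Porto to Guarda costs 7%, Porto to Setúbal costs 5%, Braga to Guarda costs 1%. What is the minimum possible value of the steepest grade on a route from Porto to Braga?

A few of the Porto→Braga routes:
Porto-Setúbal-Aveiro-Guarda-Braga: max(5, 2, 3, 1) = 5
Porto-Setúbal-Aveiro-Braga: max(5, 2, 7) = 7
Porto-Setúbal-Guarda-Braga: max(5, 2, 1) = 5
Porto-Setúbal-Guarda-Aveiro-Braga: max(5, 2, 3, 7) = 7
Porto-Guarda-Setúbal-Aveiro-Braga: max(7, 2, 2, 7) = 7
The minimum achievable maximum is 5%.

5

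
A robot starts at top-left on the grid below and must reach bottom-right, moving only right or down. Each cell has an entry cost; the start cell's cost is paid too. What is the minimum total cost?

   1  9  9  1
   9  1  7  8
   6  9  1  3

Best path: r0c0 → r0c1 → r1c1 → r1c2 → r2c2 → r2c3
Cost: 1 + 9 + 1 + 7 + 1 + 3 = 22

22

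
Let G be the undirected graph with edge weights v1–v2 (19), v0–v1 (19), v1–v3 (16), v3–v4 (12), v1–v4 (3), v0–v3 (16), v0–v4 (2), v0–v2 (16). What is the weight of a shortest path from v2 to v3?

A few of the v2→v3 routes:
v2 -> v0 -> v4 -> v3: 16 + 2 + 12 = 30
v2 -> v0 -> v3: 16 + 16 = 32
v2 -> v1 -> v4 -> v3: 19 + 3 + 12 = 34
Shortest: 30.

30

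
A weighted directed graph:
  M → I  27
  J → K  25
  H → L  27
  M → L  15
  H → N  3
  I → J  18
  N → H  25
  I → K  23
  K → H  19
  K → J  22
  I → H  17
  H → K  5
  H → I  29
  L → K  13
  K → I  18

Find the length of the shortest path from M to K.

Routes from M to K:
M -> I -> H -> K: 27 + 17 + 5 = 49
M -> I -> K: 27 + 23 = 50
M -> L -> K: 15 + 13 = 28
M -> I -> J -> K: 27 + 18 + 25 = 70
M -> I -> H -> L -> K: 27 + 17 + 27 + 13 = 84
Best route has total 28.

28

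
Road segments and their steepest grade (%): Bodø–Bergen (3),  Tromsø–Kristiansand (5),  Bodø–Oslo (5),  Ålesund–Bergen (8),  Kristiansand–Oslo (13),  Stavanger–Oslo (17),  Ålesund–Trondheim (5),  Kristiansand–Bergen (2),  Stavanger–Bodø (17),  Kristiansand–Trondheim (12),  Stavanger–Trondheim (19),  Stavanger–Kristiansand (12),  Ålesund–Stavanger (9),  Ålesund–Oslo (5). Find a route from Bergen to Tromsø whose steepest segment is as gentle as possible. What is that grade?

5

Some routes from Bergen to Tromsø:
Bergen→Kristiansand→Tromsø: max(2, 5) = 5
Bergen→Bodø→Oslo→Ålesund→Trondheim→Kristiansand→Tromsø: max(3, 5, 5, 5, 12, 5) = 12
Bergen→Bodø→Oslo→Ålesund→Stavanger→Kristiansand→Tromsø: max(3, 5, 5, 9, 12, 5) = 12
Smallest bottleneck: 5%.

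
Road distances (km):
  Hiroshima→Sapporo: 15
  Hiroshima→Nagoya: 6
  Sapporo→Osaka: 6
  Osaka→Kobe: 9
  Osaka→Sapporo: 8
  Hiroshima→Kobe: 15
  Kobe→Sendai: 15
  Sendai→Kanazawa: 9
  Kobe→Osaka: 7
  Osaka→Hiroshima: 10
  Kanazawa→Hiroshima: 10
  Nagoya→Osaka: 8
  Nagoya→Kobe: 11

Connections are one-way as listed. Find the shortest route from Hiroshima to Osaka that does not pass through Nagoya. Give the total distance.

Paths from Hiroshima to Osaka avoiding Nagoya:
Hiroshima - Sapporo - Osaka: 15 + 6 = 21
Hiroshima - Kobe - Osaka: 15 + 7 = 22
Best route has total 21 km.

21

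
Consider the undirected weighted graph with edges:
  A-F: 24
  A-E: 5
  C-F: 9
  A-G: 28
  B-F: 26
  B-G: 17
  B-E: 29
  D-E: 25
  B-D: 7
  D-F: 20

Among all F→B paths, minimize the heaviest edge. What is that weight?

A few of the F→B routes:
F -> A -> E -> D -> B: max(24, 5, 25, 7) = 25
F -> A -> G -> B: max(24, 28, 17) = 28
F -> B: max(26) = 26
F -> D -> B: max(20, 7) = 20
Best route has worst link 20.

20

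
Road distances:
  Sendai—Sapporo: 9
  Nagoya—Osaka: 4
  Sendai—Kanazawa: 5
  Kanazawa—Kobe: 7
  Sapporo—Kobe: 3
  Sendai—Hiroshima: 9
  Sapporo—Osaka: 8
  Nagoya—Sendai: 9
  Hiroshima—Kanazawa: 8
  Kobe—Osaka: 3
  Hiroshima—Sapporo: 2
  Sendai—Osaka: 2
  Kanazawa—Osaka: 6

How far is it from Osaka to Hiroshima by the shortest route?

8

Some routes from Osaka to Hiroshima:
Osaka → Sendai → Hiroshima: 2 + 9 = 11
Osaka → Kobe → Sapporo → Hiroshima: 3 + 3 + 2 = 8
Osaka → Sapporo → Hiroshima: 8 + 2 = 10
Osaka → Kanazawa → Hiroshima: 6 + 8 = 14
Osaka → Sendai → Sapporo → Hiroshima: 2 + 9 + 2 = 13
The minimum is 8.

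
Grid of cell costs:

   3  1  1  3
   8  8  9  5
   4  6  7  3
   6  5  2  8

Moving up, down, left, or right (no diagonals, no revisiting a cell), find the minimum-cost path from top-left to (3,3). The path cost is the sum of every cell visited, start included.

24

Path (0,0) (0,1) (0,2) (0,3) (1,3) (2,3) (3,3): 3 + 1 + 1 + 3 + 5 + 3 + 8 = 24.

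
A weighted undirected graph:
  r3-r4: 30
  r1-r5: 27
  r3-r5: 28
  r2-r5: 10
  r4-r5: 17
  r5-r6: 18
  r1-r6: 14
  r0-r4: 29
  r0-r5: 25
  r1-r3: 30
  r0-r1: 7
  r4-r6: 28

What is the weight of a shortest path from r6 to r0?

Some routes from r6 to r0:
r6 → r1 → r0: 14 + 7 = 21
r6 → r5 → r1 → r0: 18 + 27 + 7 = 52
r6 → r5 → r0: 18 + 25 = 43
r6 → r4 → r0: 28 + 29 = 57
Shortest: 21.

21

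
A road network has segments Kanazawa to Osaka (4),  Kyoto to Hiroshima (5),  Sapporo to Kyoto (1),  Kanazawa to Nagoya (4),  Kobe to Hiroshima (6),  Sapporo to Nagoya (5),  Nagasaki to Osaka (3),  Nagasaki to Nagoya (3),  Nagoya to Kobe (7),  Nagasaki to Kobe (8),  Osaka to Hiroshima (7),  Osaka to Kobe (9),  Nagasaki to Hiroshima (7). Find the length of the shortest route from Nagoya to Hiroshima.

Checking several routes:
Nagoya → Kobe → Hiroshima: 7 + 6 = 13
Nagoya → Kanazawa → Osaka → Hiroshima: 4 + 4 + 7 = 15
Nagoya → Nagasaki → Hiroshima: 3 + 7 = 10
Nagoya → Nagasaki → Osaka → Hiroshima: 3 + 3 + 7 = 13
Nagoya → Sapporo → Kyoto → Hiroshima: 5 + 1 + 5 = 11
Shortest: 10 km.

10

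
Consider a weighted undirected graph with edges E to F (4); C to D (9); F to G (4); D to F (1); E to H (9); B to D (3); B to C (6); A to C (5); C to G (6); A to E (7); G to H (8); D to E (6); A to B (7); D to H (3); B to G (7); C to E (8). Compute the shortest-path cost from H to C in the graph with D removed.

Some routes from H to C avoiding D:
H→E→C: 9 + 8 = 17
H→G→C: 8 + 6 = 14
H→G→B→C: 8 + 7 + 6 = 21
H→E→A→C: 9 + 7 + 5 = 21
Best route has total 14.

14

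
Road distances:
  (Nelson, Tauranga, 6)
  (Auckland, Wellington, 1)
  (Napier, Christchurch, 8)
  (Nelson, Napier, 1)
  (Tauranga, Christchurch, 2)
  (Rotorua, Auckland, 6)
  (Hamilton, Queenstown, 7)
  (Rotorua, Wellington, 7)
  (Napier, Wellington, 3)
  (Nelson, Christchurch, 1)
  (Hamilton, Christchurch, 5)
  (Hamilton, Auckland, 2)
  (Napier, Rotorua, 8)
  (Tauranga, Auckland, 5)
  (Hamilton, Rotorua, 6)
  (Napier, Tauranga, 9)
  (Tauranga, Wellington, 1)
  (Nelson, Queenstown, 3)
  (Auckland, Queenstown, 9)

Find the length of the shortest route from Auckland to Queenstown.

Some routes from Auckland to Queenstown:
Auckland - Wellington - Napier - Nelson - Queenstown: 1 + 3 + 1 + 3 = 8
Auckland - Wellington - Tauranga - Christchurch - Nelson - Queenstown: 1 + 1 + 2 + 1 + 3 = 8
Auckland - Hamilton - Queenstown: 2 + 7 = 9
The minimum is 8.

8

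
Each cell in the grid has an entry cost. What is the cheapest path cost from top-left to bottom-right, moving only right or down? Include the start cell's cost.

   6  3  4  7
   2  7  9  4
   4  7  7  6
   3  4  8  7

34

Take (0,0) → (1,0) → (2,0) → (3,0) → (3,1) → (3,2) → (3,3) for a total of 6 + 2 + 4 + 3 + 4 + 8 + 7 = 34.
(Top row then right column would cost 37.)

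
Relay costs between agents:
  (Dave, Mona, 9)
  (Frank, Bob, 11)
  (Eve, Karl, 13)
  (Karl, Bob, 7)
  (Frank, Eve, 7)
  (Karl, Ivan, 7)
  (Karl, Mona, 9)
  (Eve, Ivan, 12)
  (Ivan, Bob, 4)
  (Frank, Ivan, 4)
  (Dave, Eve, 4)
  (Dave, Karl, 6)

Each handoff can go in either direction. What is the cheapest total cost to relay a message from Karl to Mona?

9

Checking several routes:
Karl→Eve→Dave→Mona: 13 + 4 + 9 = 26
Karl→Mona: 9
Karl→Dave→Mona: 6 + 9 = 15
Shortest: 9.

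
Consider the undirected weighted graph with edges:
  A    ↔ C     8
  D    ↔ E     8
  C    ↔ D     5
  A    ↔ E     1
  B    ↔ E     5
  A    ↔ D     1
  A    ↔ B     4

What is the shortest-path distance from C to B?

10

Comparing a few candidate routes:
C-D-A-B: 5 + 1 + 4 = 10
C-D-A-E-B: 5 + 1 + 1 + 5 = 12
C-A-B: 8 + 4 = 12
Best route has total 10.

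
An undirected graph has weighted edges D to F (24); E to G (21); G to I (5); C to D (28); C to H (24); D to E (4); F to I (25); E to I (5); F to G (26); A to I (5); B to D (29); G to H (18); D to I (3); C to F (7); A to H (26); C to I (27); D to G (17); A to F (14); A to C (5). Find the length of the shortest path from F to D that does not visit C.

Comparing a few candidate routes:
F -> I -> D: 25 + 3 = 28
F -> A -> I -> D: 14 + 5 + 3 = 22
F -> I -> E -> D: 25 + 5 + 4 = 34
F -> A -> I -> E -> D: 14 + 5 + 5 + 4 = 28
F -> D: 24
Best route has total 22.

22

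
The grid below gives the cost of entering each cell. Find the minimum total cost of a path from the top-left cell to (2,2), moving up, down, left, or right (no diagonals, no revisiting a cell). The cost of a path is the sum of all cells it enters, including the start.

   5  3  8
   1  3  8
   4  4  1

14

Take r0c0 r1c0 r1c1 r2c1 r2c2 for a total of 5 + 1 + 3 + 4 + 1 = 14.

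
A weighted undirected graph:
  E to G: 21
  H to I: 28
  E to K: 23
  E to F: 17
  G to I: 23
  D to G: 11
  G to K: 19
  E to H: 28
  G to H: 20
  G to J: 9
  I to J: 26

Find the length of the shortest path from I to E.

Comparing a few candidate routes:
I - H - G - E: 28 + 20 + 21 = 69
I - J - G - E: 26 + 9 + 21 = 56
I - H - E: 28 + 28 = 56
I - G - K - E: 23 + 19 + 23 = 65
I - G - E: 23 + 21 = 44
The minimum is 44.

44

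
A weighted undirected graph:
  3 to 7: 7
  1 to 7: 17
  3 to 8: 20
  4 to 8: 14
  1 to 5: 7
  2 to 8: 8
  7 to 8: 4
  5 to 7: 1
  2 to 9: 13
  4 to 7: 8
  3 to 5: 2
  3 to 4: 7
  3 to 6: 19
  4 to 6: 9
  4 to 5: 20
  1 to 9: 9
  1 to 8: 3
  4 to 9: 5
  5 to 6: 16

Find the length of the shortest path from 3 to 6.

A few of the 3→6 routes:
3→4→6: 7 + 9 = 16
3→5→6: 2 + 16 = 18
3→6: 19
Best route has total 16.

16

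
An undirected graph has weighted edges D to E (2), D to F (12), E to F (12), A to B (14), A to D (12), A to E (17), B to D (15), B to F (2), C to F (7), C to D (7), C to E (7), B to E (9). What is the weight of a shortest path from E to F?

11

Comparing a few candidate routes:
E-D-F: 2 + 12 = 14
E-C-F: 7 + 7 = 14
E-B-F: 9 + 2 = 11
E-F: 12
E-D-C-F: 2 + 7 + 7 = 16
Best route has total 11.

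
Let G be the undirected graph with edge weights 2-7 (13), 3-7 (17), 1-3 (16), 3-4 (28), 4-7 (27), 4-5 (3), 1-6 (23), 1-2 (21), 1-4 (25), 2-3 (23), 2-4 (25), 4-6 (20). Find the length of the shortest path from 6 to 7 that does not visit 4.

56

Checking several routes:
6 - 1 - 2 - 7: 23 + 21 + 13 = 57
6 - 1 - 3 - 2 - 7: 23 + 16 + 23 + 13 = 75
6 - 1 - 3 - 7: 23 + 16 + 17 = 56
Best route has total 56.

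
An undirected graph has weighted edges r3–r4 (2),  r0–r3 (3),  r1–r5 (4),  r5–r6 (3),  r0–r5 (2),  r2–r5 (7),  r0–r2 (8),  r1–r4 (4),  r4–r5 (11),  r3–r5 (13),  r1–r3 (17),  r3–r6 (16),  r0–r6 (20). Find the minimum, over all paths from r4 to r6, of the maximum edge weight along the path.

Some routes from r4 to r6:
r4 → r5 → r6: max(11, 3) = 11
r4 → r3 → r6: max(2, 16) = 16
r4 → r3 → r0 → r2 → r5 → r6: max(2, 3, 8, 7, 3) = 8
r4 → r3 → r5 → r6: max(2, 13, 3) = 13
r4 → r1 → r5 → r6: max(4, 4, 3) = 4
r4 → r3 → r0 → r5 → r6: max(2, 3, 2, 3) = 3
The minimum achievable maximum is 3.

3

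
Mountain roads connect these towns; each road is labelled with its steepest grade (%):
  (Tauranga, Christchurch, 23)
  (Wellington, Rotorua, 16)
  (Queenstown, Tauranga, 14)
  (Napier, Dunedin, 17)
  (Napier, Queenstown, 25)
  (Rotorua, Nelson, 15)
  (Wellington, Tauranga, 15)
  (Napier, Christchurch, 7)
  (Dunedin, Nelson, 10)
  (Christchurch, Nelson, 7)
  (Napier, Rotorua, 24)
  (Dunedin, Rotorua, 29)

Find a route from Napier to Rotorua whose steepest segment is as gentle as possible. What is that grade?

A few of the Napier→Rotorua routes:
Napier -> Dunedin -> Nelson -> Christchurch -> Tauranga -> Wellington -> Rotorua: max(17, 10, 7, 23, 15, 16) = 23
Napier -> Dunedin -> Nelson -> Rotorua: max(17, 10, 15) = 17
Napier -> Christchurch -> Nelson -> Rotorua: max(7, 7, 15) = 15
The minimum achievable maximum is 15%.

15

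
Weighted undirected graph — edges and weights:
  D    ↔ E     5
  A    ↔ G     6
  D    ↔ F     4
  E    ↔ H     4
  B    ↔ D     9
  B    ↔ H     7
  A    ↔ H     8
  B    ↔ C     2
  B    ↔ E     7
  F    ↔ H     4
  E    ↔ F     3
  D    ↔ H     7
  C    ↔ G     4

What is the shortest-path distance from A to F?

12

Comparing a few candidate routes:
A - H - F: 8 + 4 = 12
A - H - E - D - F: 8 + 4 + 5 + 4 = 21
A - H - D - F: 8 + 7 + 4 = 19
A - H - E - F: 8 + 4 + 3 = 15
Best route has total 12.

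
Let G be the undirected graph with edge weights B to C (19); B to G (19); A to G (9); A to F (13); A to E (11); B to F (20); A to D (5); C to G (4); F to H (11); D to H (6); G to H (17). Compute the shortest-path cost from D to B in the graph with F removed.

Paths from D to B avoiding F:
D → A → G → C → B: 5 + 9 + 4 + 19 = 37
D → H → G → B: 6 + 17 + 19 = 42
D → H → G → C → B: 6 + 17 + 4 + 19 = 46
D → A → G → B: 5 + 9 + 19 = 33
The minimum is 33.

33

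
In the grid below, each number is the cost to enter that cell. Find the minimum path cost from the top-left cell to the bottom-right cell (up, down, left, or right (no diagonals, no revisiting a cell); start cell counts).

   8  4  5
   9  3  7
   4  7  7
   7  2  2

26

Path (0,0)→(0,1)→(1,1)→(2,1)→(3,1)→(3,2): 8 + 4 + 3 + 7 + 2 + 2 = 26.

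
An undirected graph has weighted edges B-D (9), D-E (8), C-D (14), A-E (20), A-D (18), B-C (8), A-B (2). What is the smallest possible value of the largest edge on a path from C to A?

8

Checking several routes:
C -> B -> A: max(8, 2) = 8
C -> D -> B -> A: max(14, 9, 2) = 14
C -> B -> D -> E -> A: max(8, 9, 8, 20) = 20
C -> B -> D -> A: max(8, 9, 18) = 18
C -> D -> A: max(14, 18) = 18
The minimum achievable maximum is 8.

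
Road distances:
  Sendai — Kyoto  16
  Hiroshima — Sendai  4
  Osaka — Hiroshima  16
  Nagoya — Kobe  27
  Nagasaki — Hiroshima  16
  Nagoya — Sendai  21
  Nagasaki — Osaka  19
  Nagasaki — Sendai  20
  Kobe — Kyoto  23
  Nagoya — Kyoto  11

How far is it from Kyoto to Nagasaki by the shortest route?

36

Some routes from Kyoto to Nagasaki:
Kyoto→Sendai→Hiroshima→Nagasaki: 16 + 4 + 16 = 36
Kyoto→Sendai→Nagasaki: 16 + 20 = 36
Kyoto→Nagoya→Sendai→Nagasaki: 11 + 21 + 20 = 52
Kyoto→Sendai→Hiroshima→Osaka→Nagasaki: 16 + 4 + 16 + 19 = 55
Kyoto→Nagoya→Sendai→Hiroshima→Nagasaki: 11 + 21 + 4 + 16 = 52
The minimum is 36.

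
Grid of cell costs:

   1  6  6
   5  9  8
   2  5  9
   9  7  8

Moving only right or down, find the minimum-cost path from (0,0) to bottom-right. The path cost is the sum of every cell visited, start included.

Cheapest: r0c0 -> r1c0 -> r2c0 -> r2c1 -> r3c1 -> r3c2
  1 + 5 + 2 + 5 + 7 + 8 = 28

28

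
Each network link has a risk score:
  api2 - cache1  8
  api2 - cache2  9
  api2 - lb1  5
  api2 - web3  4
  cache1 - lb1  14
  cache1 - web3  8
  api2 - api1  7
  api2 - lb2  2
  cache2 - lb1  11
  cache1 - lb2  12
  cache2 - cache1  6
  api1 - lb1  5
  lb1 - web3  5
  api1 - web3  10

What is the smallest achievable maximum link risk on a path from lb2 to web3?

Some routes from lb2 to web3:
lb2 → api2 → cache1 → web3: max(2, 8, 8) = 8
lb2 → api2 → api1 → lb1 → web3: max(2, 7, 5, 5) = 7
lb2 → api2 → cache2 → cache1 → web3: max(2, 9, 6, 8) = 9
lb2 → api2 → lb1 → web3: max(2, 5, 5) = 5
lb2 → api2 → web3: max(2, 4) = 4
lb2 → api2 → api1 → web3: max(2, 7, 10) = 10
The minimum achievable maximum is 4.

4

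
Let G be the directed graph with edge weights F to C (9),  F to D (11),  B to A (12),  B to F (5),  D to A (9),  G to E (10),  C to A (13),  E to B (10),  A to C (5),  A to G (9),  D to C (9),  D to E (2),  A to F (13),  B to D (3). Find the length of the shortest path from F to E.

13

Candidate routes:
F → D → A → G → E: 11 + 9 + 9 + 10 = 39
F → D → C → A → G → E: 11 + 9 + 13 + 9 + 10 = 52
F → C → A → G → E: 9 + 13 + 9 + 10 = 41
F → D → E: 11 + 2 = 13
The minimum is 13.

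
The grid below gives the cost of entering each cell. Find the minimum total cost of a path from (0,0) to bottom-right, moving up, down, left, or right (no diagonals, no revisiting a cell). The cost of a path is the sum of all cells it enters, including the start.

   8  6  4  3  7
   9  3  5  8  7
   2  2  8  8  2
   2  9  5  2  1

Best path: r0c0 -> r0c1 -> r1c1 -> r2c1 -> r2c2 -> r3c2 -> r3c3 -> r3c4
Cost: 8 + 6 + 3 + 2 + 8 + 5 + 2 + 1 = 35

35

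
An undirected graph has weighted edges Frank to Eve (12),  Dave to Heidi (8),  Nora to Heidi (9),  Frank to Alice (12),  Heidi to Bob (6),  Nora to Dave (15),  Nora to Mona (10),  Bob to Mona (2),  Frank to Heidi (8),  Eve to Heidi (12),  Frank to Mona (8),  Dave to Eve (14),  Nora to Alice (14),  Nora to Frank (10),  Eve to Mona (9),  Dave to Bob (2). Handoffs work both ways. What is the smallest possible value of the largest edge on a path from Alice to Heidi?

A few of the Alice→Heidi routes:
Alice -> Frank -> Nora -> Mona -> Eve -> Heidi: max(12, 10, 10, 9, 12) = 12
Alice -> Frank -> Nora -> Heidi: max(12, 10, 9) = 12
Alice -> Frank -> Nora -> Mona -> Bob -> Dave -> Heidi: max(12, 10, 10, 2, 2, 8) = 12
Alice -> Frank -> Nora -> Mona -> Bob -> Heidi: max(12, 10, 10, 2, 6) = 12
Alice -> Frank -> Heidi: max(12, 8) = 12
Smallest bottleneck: 12.

12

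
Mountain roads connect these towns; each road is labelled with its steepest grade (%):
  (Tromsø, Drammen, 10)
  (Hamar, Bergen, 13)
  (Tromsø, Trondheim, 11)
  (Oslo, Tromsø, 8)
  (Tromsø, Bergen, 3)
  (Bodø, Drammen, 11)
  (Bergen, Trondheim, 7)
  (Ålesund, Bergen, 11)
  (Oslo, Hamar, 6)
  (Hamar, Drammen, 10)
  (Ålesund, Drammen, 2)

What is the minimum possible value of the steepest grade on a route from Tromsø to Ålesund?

Some routes from Tromsø to Ålesund:
Tromsø→Drammen→Ålesund: max(10, 2) = 10
Tromsø→Trondheim→Bergen→Ålesund: max(11, 7, 11) = 11
Tromsø→Oslo→Hamar→Drammen→Ålesund: max(8, 6, 10, 2) = 10
The minimum achievable maximum is 10%.

10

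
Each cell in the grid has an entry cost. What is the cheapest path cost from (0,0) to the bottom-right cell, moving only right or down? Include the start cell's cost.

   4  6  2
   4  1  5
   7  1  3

13

Path r0c0 -> r1c0 -> r1c1 -> r2c1 -> r2c2: 4 + 4 + 1 + 1 + 3 = 13.
For comparison, the top-then-right route costs 20.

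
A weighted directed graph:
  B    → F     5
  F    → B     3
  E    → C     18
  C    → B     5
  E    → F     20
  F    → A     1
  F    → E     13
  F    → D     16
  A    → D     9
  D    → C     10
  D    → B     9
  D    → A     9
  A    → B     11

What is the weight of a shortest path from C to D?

20

Candidate routes:
C -> B -> F -> D: 5 + 5 + 16 = 26
C -> B -> F -> A -> D: 5 + 5 + 1 + 9 = 20
The minimum is 20.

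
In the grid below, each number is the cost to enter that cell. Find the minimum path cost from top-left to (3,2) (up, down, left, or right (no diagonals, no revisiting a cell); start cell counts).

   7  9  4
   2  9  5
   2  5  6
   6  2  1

19

Best path: r0c0 r1c0 r2c0 r2c1 r3c1 r3c2
Cost: 7 + 2 + 2 + 5 + 2 + 1 = 19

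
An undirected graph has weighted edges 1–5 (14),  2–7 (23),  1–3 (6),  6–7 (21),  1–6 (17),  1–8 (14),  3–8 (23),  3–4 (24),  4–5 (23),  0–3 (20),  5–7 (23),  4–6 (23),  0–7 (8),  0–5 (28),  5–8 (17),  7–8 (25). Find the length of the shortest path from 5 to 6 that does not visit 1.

Checking several routes:
5 - 4 - 6: 23 + 23 = 46
5 - 8 - 3 - 0 - 7 - 6: 17 + 23 + 20 + 8 + 21 = 89
5 - 7 - 6: 23 + 21 = 44
5 - 0 - 7 - 6: 28 + 8 + 21 = 57
5 - 8 - 3 - 4 - 6: 17 + 23 + 24 + 23 = 87
5 - 8 - 7 - 6: 17 + 25 + 21 = 63
Best route has total 44.

44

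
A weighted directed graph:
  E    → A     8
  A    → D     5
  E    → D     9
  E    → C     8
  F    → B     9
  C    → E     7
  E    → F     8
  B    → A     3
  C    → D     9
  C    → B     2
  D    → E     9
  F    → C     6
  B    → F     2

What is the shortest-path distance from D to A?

Routes from D to A:
D -> E -> F -> C -> B -> A: 9 + 8 + 6 + 2 + 3 = 28
D -> E -> A: 9 + 8 = 17
D -> E -> C -> B -> A: 9 + 8 + 2 + 3 = 22
D -> E -> F -> B -> A: 9 + 8 + 9 + 3 = 29
Best route has total 17.

17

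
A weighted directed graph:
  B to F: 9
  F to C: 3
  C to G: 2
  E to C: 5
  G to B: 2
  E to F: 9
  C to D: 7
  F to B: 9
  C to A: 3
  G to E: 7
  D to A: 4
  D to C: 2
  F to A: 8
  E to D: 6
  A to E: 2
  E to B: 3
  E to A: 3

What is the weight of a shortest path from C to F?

Comparing a few candidate routes:
C - G - E - F: 2 + 7 + 9 = 18
C - G - E - B - F: 2 + 7 + 3 + 9 = 21
C - G - B - F: 2 + 2 + 9 = 13
C - D - A - E - F: 7 + 4 + 2 + 9 = 22
C - A - E - B - F: 3 + 2 + 3 + 9 = 17
C - A - E - F: 3 + 2 + 9 = 14
Shortest: 13.

13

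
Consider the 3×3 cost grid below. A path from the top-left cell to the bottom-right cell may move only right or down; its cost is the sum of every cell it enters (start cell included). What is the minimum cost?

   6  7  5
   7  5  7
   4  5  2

Cheapest: [0,0] -> [1,0] -> [2,0] -> [2,1] -> [2,2]
  6 + 7 + 4 + 5 + 2 = 24

24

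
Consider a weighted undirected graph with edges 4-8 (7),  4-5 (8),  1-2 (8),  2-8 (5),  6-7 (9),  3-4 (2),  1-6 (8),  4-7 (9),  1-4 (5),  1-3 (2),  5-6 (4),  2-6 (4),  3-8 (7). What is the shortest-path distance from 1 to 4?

4

Checking several routes:
1 → 4: 5
1 → 3 → 4: 2 + 2 = 4
1 → 3 → 8 → 4: 2 + 7 + 7 = 16
The minimum is 4.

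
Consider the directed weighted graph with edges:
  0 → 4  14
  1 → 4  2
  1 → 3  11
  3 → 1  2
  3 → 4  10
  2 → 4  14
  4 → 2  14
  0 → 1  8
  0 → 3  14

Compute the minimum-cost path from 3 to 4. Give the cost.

Paths from 3 to 4:
3 → 1 → 4: 2 + 2 = 4
3 → 4: 10
The minimum is 4.

4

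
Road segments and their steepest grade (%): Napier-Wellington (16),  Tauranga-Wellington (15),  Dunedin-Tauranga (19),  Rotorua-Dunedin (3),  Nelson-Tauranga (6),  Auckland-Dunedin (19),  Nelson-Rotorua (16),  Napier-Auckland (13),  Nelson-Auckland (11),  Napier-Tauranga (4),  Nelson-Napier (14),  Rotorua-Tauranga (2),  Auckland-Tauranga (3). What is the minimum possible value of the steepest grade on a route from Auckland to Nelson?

6

A few of the Auckland→Nelson routes:
Auckland→Tauranga→Nelson: max(3, 6) = 6
Auckland→Tauranga→Napier→Nelson: max(3, 4, 14) = 14
Auckland→Napier→Tauranga→Rotorua→Nelson: max(13, 4, 2, 16) = 16
Auckland→Napier→Nelson: max(13, 14) = 14
Auckland→Nelson: max(11) = 11
Auckland→Napier→Tauranga→Nelson: max(13, 4, 6) = 13
The minimum achievable maximum is 6%.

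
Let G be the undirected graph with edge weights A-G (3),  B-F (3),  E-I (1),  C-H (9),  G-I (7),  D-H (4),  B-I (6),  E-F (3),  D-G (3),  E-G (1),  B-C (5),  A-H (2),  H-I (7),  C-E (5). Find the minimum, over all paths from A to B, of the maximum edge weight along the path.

Comparing a few candidate routes:
A → G → E → F → B: max(3, 1, 3, 3) = 3
A → H → D → G → E → C → B: max(2, 4, 3, 1, 5, 5) = 5
A → H → D → G → E → I → B: max(2, 4, 3, 1, 1, 6) = 6
A → G → E → I → B: max(3, 1, 1, 6) = 6
A → H → D → G → E → F → B: max(2, 4, 3, 1, 3, 3) = 4
A → G → E → C → B: max(3, 1, 5, 5) = 5
Smallest bottleneck: 3.

3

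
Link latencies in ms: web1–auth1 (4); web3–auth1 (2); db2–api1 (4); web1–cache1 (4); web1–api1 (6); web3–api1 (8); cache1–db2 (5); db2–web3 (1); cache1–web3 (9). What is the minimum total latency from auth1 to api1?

A few of the auth1→api1 routes:
auth1-web3-api1: 2 + 8 = 10
auth1-web1-api1: 4 + 6 = 10
auth1-web3-db2-api1: 2 + 1 + 4 = 7
auth1-web3-db2-cache1-web1-api1: 2 + 1 + 5 + 4 + 6 = 18
auth1-web1-cache1-db2-api1: 4 + 4 + 5 + 4 = 17
The minimum is 7 ms.

7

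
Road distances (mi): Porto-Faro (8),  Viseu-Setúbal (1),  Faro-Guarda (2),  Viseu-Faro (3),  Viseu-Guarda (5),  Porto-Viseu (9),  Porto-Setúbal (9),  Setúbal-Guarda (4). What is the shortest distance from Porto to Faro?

8

Checking several routes:
Porto → Viseu → Faro: 9 + 3 = 12
Porto → Setúbal → Viseu → Faro: 9 + 1 + 3 = 13
Porto → Setúbal → Guarda → Faro: 9 + 4 + 2 = 15
Porto → Faro: 8
Porto → Viseu → Guarda → Faro: 9 + 5 + 2 = 16
The minimum is 8 mi.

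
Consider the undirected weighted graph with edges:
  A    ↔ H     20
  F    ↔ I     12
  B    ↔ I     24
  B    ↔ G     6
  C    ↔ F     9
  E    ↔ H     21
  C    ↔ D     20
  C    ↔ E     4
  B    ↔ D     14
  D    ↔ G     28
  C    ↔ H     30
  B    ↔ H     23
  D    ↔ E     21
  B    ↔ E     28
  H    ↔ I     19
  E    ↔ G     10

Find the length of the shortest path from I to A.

Checking several routes:
I -> B -> H -> A: 24 + 23 + 20 = 67
I -> F -> C -> E -> H -> A: 12 + 9 + 4 + 21 + 20 = 66
I -> H -> A: 19 + 20 = 39
I -> F -> C -> H -> A: 12 + 9 + 30 + 20 = 71
I -> B -> G -> E -> H -> A: 24 + 6 + 10 + 21 + 20 = 81
Shortest: 39.

39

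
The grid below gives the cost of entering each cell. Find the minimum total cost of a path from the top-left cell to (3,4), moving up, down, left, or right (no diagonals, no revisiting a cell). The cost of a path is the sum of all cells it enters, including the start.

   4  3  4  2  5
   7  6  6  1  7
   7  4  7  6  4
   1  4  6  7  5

29

Best path: [0,0] [0,1] [0,2] [0,3] [1,3] [2,3] [2,4] [3,4]
Cost: 4 + 3 + 4 + 2 + 1 + 6 + 4 + 5 = 29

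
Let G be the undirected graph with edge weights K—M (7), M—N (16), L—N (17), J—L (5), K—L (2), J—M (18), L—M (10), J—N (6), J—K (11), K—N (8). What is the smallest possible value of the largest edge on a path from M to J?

7

Some routes from M to J:
M -> K -> L -> J: max(7, 2, 5) = 7
M -> K -> N -> J: max(7, 8, 6) = 8
M -> L -> J: max(10, 5) = 10
Best route has worst link 7.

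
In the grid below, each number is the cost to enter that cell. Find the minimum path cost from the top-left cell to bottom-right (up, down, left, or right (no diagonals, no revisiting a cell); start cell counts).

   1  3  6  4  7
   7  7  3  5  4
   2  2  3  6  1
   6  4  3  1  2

21

Path r0c0 -> r1c0 -> r2c0 -> r2c1 -> r2c2 -> r3c2 -> r3c3 -> r3c4: 1 + 7 + 2 + 2 + 3 + 3 + 1 + 2 = 21.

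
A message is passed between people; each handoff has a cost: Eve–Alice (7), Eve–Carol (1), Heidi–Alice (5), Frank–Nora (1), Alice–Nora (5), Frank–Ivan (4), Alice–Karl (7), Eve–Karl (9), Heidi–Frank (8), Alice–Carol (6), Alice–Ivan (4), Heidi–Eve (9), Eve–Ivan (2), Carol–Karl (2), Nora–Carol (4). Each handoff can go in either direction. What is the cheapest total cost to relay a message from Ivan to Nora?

5

Comparing a few candidate routes:
Ivan -> Frank -> Nora: 4 + 1 = 5
Ivan -> Eve -> Carol -> Nora: 2 + 1 + 4 = 7
Ivan -> Alice -> Nora: 4 + 5 = 9
Ivan -> Alice -> Carol -> Nora: 4 + 6 + 4 = 14
Best route has total 5.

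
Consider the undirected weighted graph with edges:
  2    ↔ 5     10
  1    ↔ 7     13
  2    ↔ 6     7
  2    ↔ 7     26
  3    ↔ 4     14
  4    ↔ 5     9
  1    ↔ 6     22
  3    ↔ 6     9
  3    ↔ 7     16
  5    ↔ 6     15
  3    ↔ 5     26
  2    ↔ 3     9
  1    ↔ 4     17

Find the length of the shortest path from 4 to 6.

Comparing a few candidate routes:
4-5-2-6: 9 + 10 + 7 = 26
4-5-6: 9 + 15 = 24
4-3-6: 14 + 9 = 23
Shortest: 23.

23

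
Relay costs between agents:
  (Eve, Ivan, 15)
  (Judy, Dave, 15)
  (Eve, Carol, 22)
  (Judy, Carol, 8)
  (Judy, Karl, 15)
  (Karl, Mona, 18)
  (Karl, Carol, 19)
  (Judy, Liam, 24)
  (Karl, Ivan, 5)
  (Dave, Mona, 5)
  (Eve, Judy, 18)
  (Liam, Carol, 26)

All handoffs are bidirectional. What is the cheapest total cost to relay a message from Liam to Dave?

Some routes from Liam to Dave:
Liam -> Carol -> Judy -> Karl -> Mona -> Dave: 26 + 8 + 15 + 18 + 5 = 72
Liam -> Judy -> Dave: 24 + 15 = 39
Liam -> Carol -> Karl -> Mona -> Dave: 26 + 19 + 18 + 5 = 68
Liam -> Judy -> Karl -> Mona -> Dave: 24 + 15 + 18 + 5 = 62
Liam -> Carol -> Judy -> Dave: 26 + 8 + 15 = 49
Shortest: 39.

39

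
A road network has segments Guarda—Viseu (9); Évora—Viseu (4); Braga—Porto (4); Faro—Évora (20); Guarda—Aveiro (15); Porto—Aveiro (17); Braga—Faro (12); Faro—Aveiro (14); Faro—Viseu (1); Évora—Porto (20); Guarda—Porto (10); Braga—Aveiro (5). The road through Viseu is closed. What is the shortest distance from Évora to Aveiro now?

Checking several routes:
Évora→Faro→Braga→Aveiro: 20 + 12 + 5 = 37
Évora→Faro→Aveiro: 20 + 14 = 34
Évora→Porto→Braga→Aveiro: 20 + 4 + 5 = 29
Shortest: 29.

29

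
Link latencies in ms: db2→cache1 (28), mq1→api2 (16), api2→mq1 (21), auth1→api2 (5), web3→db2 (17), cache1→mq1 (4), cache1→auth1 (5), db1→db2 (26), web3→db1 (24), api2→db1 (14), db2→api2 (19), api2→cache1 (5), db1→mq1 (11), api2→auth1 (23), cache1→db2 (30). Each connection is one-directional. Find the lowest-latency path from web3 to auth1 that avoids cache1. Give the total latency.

Candidate routes:
web3→db1→db2→api2→auth1: 24 + 26 + 19 + 23 = 92
web3→db2→api2→auth1: 17 + 19 + 23 = 59
web3→db1→mq1→api2→auth1: 24 + 11 + 16 + 23 = 74
Shortest: 59 ms.

59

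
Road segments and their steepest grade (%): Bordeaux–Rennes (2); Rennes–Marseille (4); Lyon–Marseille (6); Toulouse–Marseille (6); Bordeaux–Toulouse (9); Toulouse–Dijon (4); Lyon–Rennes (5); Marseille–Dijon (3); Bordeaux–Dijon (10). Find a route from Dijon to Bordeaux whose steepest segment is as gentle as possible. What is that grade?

A few of the Dijon→Bordeaux routes:
Dijon - Marseille - Rennes - Bordeaux: max(3, 4, 2) = 4
Dijon - Toulouse - Marseille - Rennes - Bordeaux: max(4, 6, 4, 2) = 6
Dijon - Toulouse - Marseille - Lyon - Rennes - Bordeaux: max(4, 6, 6, 5, 2) = 6
The minimum achievable maximum is 4%.

4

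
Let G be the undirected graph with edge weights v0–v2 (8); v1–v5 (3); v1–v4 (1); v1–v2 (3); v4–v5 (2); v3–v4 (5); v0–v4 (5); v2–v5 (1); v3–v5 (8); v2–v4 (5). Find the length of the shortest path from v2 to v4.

3

Checking several routes:
v2→v5→v4: 1 + 2 = 3
v2→v1→v5→v4: 3 + 3 + 2 = 8
v2→v1→v4: 3 + 1 = 4
v2→v4: 5
v2→v5→v1→v4: 1 + 3 + 1 = 5
Best route has total 3.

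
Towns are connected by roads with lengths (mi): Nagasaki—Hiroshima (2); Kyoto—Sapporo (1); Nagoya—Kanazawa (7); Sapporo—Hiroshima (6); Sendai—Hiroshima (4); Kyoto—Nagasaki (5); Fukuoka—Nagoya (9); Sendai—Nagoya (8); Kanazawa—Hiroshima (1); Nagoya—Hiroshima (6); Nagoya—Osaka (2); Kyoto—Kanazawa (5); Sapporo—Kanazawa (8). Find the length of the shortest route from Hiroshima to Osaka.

8

Checking several routes:
Hiroshima→Sapporo→Kanazawa→Nagoya→Osaka: 6 + 8 + 7 + 2 = 23
Hiroshima→Kanazawa→Nagoya→Osaka: 1 + 7 + 2 = 10
Hiroshima→Sapporo→Kyoto→Kanazawa→Nagoya→Osaka: 6 + 1 + 5 + 7 + 2 = 21
Hiroshima→Nagoya→Osaka: 6 + 2 = 8
Hiroshima→Sendai→Nagoya→Osaka: 4 + 8 + 2 = 14
Hiroshima→Nagasaki→Kyoto→Kanazawa→Nagoya→Osaka: 2 + 5 + 5 + 7 + 2 = 21
Shortest: 8 mi.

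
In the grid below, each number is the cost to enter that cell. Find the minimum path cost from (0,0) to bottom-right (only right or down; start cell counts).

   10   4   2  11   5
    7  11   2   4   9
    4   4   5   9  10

Path [0,0] -> [0,1] -> [0,2] -> [1,2] -> [1,3] -> [1,4] -> [2,4]: 10 + 4 + 2 + 2 + 4 + 9 + 10 = 41.
(Top row then right column would cost 51.)

41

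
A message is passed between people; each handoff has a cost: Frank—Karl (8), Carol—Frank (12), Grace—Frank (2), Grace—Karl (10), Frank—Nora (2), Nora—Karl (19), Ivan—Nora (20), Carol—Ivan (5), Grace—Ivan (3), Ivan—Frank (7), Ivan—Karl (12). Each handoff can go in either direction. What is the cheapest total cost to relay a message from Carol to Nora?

Checking several routes:
Carol -> Frank -> Nora: 12 + 2 = 14
Carol -> Ivan -> Frank -> Nora: 5 + 7 + 2 = 14
Carol -> Ivan -> Grace -> Frank -> Nora: 5 + 3 + 2 + 2 = 12
Carol -> Ivan -> Nora: 5 + 20 = 25
The minimum is 12.

12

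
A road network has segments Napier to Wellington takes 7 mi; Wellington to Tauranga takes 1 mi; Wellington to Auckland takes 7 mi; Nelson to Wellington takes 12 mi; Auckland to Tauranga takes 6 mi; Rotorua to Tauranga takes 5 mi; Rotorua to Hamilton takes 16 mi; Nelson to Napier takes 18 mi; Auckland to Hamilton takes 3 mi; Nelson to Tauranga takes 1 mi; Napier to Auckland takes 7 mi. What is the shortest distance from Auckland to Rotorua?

A few of the Auckland→Rotorua routes:
Auckland→Tauranga→Rotorua: 6 + 5 = 11
Auckland→Hamilton→Rotorua: 3 + 16 = 19
Auckland→Wellington→Tauranga→Rotorua: 7 + 1 + 5 = 13
Shortest: 11 mi.

11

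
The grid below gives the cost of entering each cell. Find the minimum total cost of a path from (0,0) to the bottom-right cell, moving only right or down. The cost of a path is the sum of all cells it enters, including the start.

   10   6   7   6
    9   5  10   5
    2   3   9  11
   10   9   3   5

41

Take r0c0→r0c1→r1c1→r2c1→r2c2→r3c2→r3c3 for a total of 10 + 6 + 5 + 3 + 9 + 3 + 5 = 41.
For comparison, the top-then-right route costs 50.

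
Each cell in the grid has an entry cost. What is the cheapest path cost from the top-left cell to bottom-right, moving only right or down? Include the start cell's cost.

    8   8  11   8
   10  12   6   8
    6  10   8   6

One optimal route is r0c0 r0c1 r0c2 r1c2 r1c3 r2c3.
Its cost is 8 + 8 + 11 + 6 + 8 + 6 = 47.

47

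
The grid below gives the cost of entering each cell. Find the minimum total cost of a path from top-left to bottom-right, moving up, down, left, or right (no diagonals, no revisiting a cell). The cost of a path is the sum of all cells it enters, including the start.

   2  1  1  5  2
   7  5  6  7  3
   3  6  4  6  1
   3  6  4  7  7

Cheapest: [0,0] → [0,1] → [0,2] → [0,3] → [0,4] → [1,4] → [2,4] → [3,4]
  2 + 1 + 1 + 5 + 2 + 3 + 1 + 7 = 22

22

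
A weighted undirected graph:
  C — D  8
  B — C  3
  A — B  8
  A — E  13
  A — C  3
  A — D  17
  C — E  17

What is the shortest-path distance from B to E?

Checking several routes:
B -> C -> E: 3 + 17 = 20
B -> A -> C -> E: 8 + 3 + 17 = 28
B -> C -> D -> A -> E: 3 + 8 + 17 + 13 = 41
B -> A -> E: 8 + 13 = 21
B -> C -> A -> E: 3 + 3 + 13 = 19
Best route has total 19.

19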